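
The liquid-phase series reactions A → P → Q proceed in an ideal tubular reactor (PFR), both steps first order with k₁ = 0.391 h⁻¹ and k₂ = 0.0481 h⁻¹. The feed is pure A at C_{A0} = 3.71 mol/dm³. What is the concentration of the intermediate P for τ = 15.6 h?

1.99 mol/dm³

The intermediate concentration in a first-order A→B→C sequence is C_P = k₁C_{A0}(e^(−k₁τ) − e^(−k₂τ))/(k₂−k₁).
e^(−k₁τ) = e^(−0.391×15.6) = e^(−6.100) = 0.002244; e^(−k₂τ) = e^(−0.7504) = 0.4722.
C_P = 0.391×3.71/(0.0481−0.391) × (0.002244−0.4722) = (-4.230)×(-0.4700) = 1.988 mol/dm³.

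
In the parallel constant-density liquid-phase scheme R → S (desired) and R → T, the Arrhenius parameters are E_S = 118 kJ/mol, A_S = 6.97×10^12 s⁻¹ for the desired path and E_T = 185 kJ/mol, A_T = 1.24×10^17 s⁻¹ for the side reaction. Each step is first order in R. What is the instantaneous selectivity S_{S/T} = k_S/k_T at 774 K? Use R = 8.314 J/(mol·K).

k_S/k_T = (A_S/A_T)·exp[−(E_S−E_T)/(RT)] = (A_S/A_T)·exp[(E_T−E_S)/(RT)].
(E_T−E_S)/(RT) = (185−118)×10³/(8.314×774) = 67000/6435 = 10.41.
k_S/k_T = (6.97×10^12/1.24×10^17)·exp(10.41) = 5.621×10^-5 × 33248 = 1.87.

1.87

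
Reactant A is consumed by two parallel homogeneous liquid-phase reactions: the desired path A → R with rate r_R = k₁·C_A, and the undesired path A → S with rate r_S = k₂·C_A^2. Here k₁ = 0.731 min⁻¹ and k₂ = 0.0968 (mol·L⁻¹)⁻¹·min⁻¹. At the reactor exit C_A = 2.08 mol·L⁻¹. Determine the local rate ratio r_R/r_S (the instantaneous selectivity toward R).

S_{R/S} = r_R/r_S = (k₁·C_A)/(k₂·C_A^2) = (k₁/k₂)·C_A⁻¹.
= (0.731×2.080) / (0.0968×2.080^2) = 1.520/0.4188 = 3.63.

3.63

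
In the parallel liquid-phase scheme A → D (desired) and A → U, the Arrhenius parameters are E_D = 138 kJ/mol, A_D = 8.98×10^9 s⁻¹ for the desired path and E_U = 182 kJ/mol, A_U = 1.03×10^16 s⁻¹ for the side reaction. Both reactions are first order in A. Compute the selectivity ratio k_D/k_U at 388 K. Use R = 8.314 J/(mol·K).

0.731

k_D/k_U = (A_D/A_U)·exp[−(E_D−E_U)/(RT)] = (A_D/A_U)·exp[(E_U−E_D)/(RT)].
(E_U−E_D)/(RT) = (182−138)×10³/(8.314×388) = 44000/3226 = 13.64.
k_D/k_U = (8.98×10^9/1.03×10^16)·exp(13.64) = 8.718×10^-7 × 8.389×10^5 = 0.731.
Since E_D < E_U, lowering the temperature improves selectivity toward D.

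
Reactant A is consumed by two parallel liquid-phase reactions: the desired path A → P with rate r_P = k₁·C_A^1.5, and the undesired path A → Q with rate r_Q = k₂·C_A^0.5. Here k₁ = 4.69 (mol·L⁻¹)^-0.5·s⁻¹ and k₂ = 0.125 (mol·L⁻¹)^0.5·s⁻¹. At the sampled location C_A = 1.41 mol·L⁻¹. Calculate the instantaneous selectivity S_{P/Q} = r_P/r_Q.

S_{P/Q} = r_P/r_Q = (k₁·C_A^1.5)/(k₂·C_A^0.5) = (k₁/k₂)·C_A.
= (4.69×1.410^1.5) / (0.125×1.410^0.5) = 7.852/0.1484 = 52.9.

52.9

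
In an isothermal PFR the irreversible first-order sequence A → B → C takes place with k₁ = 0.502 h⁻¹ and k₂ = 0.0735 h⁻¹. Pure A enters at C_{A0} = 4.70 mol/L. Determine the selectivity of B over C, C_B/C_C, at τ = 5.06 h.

For first-order series with pure A initially, C_B(τ) = k₁C_{A0}/(k₂−k₁)·(e^(−k₁τ) − e^(−k₂τ)).
e^(−k₁τ) = e^(−0.502×5.06) = e^(−2.540) = 0.07886; e^(−k₂τ) = e^(−0.3719) = 0.6894.
C_B = 0.502×4.70/(0.0735−0.502) × (0.07886−0.6894) = (-5.506)×(-0.6106) = 3.362 mol/L.
C_A = C_{A0}e^(−k₁τ) = 0.3706 mol/L, so C_C = C_{A0}−C_A−C_B = 0.9675 mol/L; C_B/C_C = 3.47.

3.47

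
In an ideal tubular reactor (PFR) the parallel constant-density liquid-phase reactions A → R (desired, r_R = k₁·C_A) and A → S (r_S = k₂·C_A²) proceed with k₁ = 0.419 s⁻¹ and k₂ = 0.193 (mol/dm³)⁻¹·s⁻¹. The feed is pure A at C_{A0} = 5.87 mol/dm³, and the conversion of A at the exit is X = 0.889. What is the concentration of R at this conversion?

2.27 mol/dm³

C_A = C_{A0}(1−X) = 0.6516 mol/dm³.
Along a PFR/batch, dC_R/dC_A = −r_R/(r_R+r_S) = −k₁/(k₁+k₂·C_A).
Integrating from C_{A0} to C_A: C_R = (0.419/0.193)·ln[(0.419+0.193·5.87)/(0.419+0.193·0.652)] = 2.171·ln(1.552/0.5448) = 2.273 mol/dm³.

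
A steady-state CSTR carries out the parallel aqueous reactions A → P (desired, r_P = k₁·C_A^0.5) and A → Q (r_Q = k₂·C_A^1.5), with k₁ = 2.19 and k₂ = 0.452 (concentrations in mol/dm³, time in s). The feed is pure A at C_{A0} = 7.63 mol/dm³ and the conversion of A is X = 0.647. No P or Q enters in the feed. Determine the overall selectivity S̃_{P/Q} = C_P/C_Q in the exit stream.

Exit C_A = C_{A0}(1−X) = 7.63×0.353 = 2.693 mol/dm³.
Rates in a CSTR are evaluated at the outlet concentration: r_P = 2.19×2.693^0.5 = 3.594, r_Q = 0.452×2.693^1.5 = 1.998.
Overall selectivity = C_P/C_Q = r_Pτ/(r_Qτ) = r_P/r_Q = 1.80.

1.80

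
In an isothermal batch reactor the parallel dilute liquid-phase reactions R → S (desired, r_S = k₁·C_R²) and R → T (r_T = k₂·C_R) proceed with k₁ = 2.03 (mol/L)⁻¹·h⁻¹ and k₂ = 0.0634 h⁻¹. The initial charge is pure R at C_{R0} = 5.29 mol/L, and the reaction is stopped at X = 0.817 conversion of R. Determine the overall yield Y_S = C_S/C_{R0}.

C_R = C_{R0}(1−X) = 0.9681 mol/L.
Along a PFR/batch, dC_T/dC_R = −r_T/(r_S+r_T) = −k₂/(k₂+k₁·C_R).
Integrating from C_{R0} to C_R: C_T = (0.0634/2.03)·ln[(0.0634+2.03·5.29)/(0.0634+2.03·0.968)] = 0.03123·ln(10.80/2.029) = 0.05223 mol/L.
Then C_S = (C_{R0}−C_R) − C_T = 4.322 − 0.05223 = 4.270 mol/L.
Y_S = C_S/C_{R0} = 4.270/5.29 = 0.807.

0.807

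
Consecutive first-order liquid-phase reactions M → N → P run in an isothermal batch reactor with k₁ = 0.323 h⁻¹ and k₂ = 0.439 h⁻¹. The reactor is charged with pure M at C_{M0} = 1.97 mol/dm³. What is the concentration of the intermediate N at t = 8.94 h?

The intermediate concentration in a first-order A→B→C sequence is C_N = k₁C_{M0}(e^(−k₁t) − e^(−k₂t))/(k₂−k₁).
e^(−k₁t) = e^(−0.323×8.94) = e^(−2.888) = 0.05571; e^(−k₂t) = e^(−3.925) = 0.01975.
C_N = 0.323×1.97/(0.439−0.323) × (0.05571−0.01975) = 5.485×0.03596 = 0.1973 mol/dm³.

0.197 mol/dm³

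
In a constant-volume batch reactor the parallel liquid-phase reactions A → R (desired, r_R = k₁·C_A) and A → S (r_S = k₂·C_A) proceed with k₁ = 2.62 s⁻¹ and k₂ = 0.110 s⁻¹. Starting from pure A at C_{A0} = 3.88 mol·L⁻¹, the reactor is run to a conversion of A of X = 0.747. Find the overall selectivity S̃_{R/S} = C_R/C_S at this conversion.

23.8

C_A = C_{A0}(1−X) = 0.9816 mol·L⁻¹.
Both paths are first order in A, so the instantaneous fraction to R is constant: dC_R/d(−C_A) = k₁/(k₁+k₂) = 0.9597.
C_R = 0.9597·(C_{A0}−C_A) = 0.9597×2.898 = 2.78 mol·L⁻¹.
C_S = (C_{A0}−C_A)−C_R = 0.1168 mol·L⁻¹; S̃_{R/S} = 2.782/0.1168 = 23.8.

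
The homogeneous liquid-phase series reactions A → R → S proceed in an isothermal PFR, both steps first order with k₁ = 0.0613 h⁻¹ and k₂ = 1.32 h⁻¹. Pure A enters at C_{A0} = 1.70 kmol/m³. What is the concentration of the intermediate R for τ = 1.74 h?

0.0661 kmol/m³

For first-order series with pure A initially, C_R(τ) = k₁C_{A0}/(k₂−k₁)·(e^(−k₁τ) − e^(−k₂τ)).
e^(−k₁τ) = e^(−0.0613×1.74) = e^(−0.1067) = 0.8988; e^(−k₂τ) = e^(−2.297) = 0.1006.
C_R = 0.0613×1.70/(1.32−0.0613) × (0.8988−0.1006) = 0.08279×0.7982 = 0.06609 kmol/m³.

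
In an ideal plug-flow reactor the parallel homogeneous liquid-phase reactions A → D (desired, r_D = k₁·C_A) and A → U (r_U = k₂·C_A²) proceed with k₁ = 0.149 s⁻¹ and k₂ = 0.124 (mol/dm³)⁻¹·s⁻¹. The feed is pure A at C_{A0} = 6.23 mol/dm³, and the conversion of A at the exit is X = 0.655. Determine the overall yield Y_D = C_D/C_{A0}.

C_A = C_{A0}(1−X) = 2.149 mol/dm³.
Along a PFR/batch, dC_D/dC_A = −r_D/(r_D+r_U) = −k₁/(k₁+k₂·C_A).
Integrating from C_{A0} to C_A: C_D = (0.149/0.124)·ln[(0.149+0.124·6.23)/(0.149+0.124·2.15)] = 1.202·ln(0.9215/0.4155) = 0.9571 mol/dm³.
Y_D = C_D/C_{A0} = 0.9571/6.23 = 0.154.

0.154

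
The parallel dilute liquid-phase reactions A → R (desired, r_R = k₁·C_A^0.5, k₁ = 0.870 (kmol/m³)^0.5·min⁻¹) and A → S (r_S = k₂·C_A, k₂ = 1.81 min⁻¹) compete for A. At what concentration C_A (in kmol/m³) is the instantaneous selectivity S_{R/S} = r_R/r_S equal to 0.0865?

S_{R/S} = (k₁/k₂)·C_A^-0.5 ⇒ C_A = (S·k₂/k₁)^(-2).
= (0.0865×1.81/0.870)^(-2) = (0.1800)^(-2) = 30.9 kmol/m³.

30.9 kmol/m³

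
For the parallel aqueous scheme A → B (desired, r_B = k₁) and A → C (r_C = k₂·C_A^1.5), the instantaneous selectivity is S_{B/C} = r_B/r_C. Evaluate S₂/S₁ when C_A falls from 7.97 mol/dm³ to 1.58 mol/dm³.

S_{B/C} = (k₁/k₂)·C_A^-1.5, so S₂/S₁ = (C_{A,2}/C_{A,1})^-1.5.
= (1.58/7.97)^(-1.5) = (0.1982)^(-1.5) = 11.3.
Selectivity toward B rises as C_A falls — low-concentration operation is favoured.

11.3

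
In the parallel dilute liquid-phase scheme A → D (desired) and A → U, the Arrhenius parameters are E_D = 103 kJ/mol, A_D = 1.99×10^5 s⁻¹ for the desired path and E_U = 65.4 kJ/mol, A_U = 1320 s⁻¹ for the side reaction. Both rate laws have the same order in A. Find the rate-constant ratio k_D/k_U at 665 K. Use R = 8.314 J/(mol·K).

0.168

k_D/k_U = (A_D/A_U)·exp[−(E_D−E_U)/(RT)] = (A_D/A_U)·exp[(E_U−E_D)/(RT)].
(E_U−E_D)/(RT) = (65.4−103)×10³/(8.314×665) = -37600/5529 = -6.801.
k_D/k_U = (1.99×10^5/1320)·exp(-6.801) = 150.8 × 0.001113 = 0.168.
Since E_D > E_U, raising the temperature improves selectivity toward D.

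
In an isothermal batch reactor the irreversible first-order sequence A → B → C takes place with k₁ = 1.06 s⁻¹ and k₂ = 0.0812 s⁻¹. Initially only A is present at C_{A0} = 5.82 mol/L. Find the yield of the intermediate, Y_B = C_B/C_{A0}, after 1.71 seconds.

0.766

For first-order series with pure A initially, C_B(t) = k₁C_{A0}/(k₂−k₁)·(e^(−k₁t) − e^(−k₂t)).
e^(−k₁t) = e^(−1.06×1.71) = e^(−1.813) = 0.1632; e^(−k₂t) = e^(−0.1389) = 0.8704.
C_B = 1.06×5.82/(0.0812−1.06) × (0.1632−0.8704) = (-6.303)×(-0.7071) = 4.457 mol/L.
Y_B = C_B/C_{A0} = 4.457/5.82 = 0.766.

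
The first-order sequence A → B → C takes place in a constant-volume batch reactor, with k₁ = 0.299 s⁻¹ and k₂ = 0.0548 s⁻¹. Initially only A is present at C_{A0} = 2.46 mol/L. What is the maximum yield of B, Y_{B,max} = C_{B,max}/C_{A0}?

Evaluating C_B at t_opt = ln(k₂/k₁)/(k₂−k₁) gives C_{B,max}/C_{A0} = (k₁/k₂)^[k₂/(k₂−k₁)].
= (0.299/0.0548)^(0.0548/(0.0548−0.299)) = (5.456)^(-0.2244) = 0.6833.

0.683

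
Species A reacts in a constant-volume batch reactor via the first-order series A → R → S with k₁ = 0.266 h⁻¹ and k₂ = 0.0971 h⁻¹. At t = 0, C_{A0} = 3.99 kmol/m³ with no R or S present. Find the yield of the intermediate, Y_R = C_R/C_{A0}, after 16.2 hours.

0.305

The intermediate concentration in a first-order A→B→C sequence is C_R = k₁C_{A0}(e^(−k₁t) − e^(−k₂t))/(k₂−k₁).
e^(−k₁t) = e^(−0.266×16.2) = e^(−4.309) = 0.01344; e^(−k₂t) = e^(−1.573) = 0.2074.
C_R = 0.266×3.99/(0.0971−0.266) × (0.01344−0.2074) = (-6.284)×(-0.1940) = 1.219 kmol/m³.
Y_R = C_R/C_{A0} = 1.219/3.99 = 0.305.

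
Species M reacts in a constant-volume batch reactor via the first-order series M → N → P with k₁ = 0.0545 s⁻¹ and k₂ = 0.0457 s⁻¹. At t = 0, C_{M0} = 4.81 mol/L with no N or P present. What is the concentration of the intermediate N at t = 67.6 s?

For first-order series with pure M initially, C_N(t) = k₁C_{M0}/(k₂−k₁)·(e^(−k₁t) − e^(−k₂t)).
e^(−k₁t) = e^(−0.0545×67.6) = e^(−3.684) = 0.02512; e^(−k₂t) = e^(−3.089) = 0.04553.
C_N = 0.0545×4.81/(0.0457−0.0545) × (0.02512−0.04553) = (-29.79)×(-0.02042) = 0.6082 mol/L.

0.608 mol/L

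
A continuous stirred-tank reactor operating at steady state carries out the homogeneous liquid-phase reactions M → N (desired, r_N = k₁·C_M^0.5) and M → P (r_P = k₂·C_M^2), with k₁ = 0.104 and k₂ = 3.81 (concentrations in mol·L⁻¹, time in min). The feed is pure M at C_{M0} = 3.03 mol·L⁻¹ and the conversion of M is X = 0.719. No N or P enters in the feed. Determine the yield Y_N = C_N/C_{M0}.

0.0241

Exit C_M = C_{M0}(1−X) = 3.03×0.281 = 0.8514 mol·L⁻¹.
In a CSTR the entire volume is at exit conditions, so r_N = 0.104×0.8514^0.5 = 0.09596 and r_P = 3.81×0.8514^2 = 2.762.
Fraction of consumed M going to N: r_N/(r_N+r_P) = 0.03358.
C_N = 0.03358·C_{M0}·X = 0.03358×3.03×0.719 = 0.0732 mol·L⁻¹; Y_N = C_N/C_{M0} = 0.0241.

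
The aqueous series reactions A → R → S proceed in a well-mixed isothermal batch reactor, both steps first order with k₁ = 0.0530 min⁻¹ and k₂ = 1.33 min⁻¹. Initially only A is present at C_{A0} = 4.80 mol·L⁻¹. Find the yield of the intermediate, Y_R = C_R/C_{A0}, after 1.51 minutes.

0.0327

Solving the coupled first-order balances gives C_R(t) = [k₁/(k₂−k₁)]·C_{A0}·(e^(−k₁t) − e^(−k₂t)).
e^(−k₁t) = e^(−0.0530×1.51) = e^(−0.08003) = 0.9231; e^(−k₂t) = e^(−2.008) = 0.1342.
C_R = 0.0530×4.80/(1.33−0.0530) × (0.9231−0.1342) = 0.1992×0.7889 = 0.1572 mol·L⁻¹.
Y_R = C_R/C_{A0} = 0.1572/4.80 = 0.0327.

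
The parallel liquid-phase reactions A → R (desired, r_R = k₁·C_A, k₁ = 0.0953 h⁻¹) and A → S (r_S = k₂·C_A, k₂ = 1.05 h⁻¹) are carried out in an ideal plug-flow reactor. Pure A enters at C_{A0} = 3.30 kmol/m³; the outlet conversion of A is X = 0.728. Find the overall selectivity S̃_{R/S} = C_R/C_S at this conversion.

0.0908

C_A = C_{A0}(1−X) = 0.8976 kmol/m³.
Both paths are first order in A, so the instantaneous fraction to R is constant: dC_R/d(−C_A) = k₁/(k₁+k₂) = 0.08321.
C_R = 0.08321·(C_{A0}−C_A) = 0.08321×2.402 = 0.200 kmol/m³.
C_S = (C_{A0}−C_A)−C_R = 2.202 kmol/m³; S̃_{R/S} = 0.1999/2.202 = 0.0908.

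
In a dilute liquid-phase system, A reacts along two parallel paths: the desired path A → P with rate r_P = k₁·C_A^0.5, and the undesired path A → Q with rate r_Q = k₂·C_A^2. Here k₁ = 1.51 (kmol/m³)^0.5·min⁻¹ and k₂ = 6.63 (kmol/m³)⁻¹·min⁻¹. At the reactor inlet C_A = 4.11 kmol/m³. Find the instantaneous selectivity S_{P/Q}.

S_{P/Q} = r_P/r_Q = (k₁·C_A^0.5)/(k₂·C_A^2) = (k₁/k₂)·C_A^-1.5.
= (1.51×4.110^0.5) / (6.63×4.110^2) = 3.061/112.0 = 0.0273.

0.0273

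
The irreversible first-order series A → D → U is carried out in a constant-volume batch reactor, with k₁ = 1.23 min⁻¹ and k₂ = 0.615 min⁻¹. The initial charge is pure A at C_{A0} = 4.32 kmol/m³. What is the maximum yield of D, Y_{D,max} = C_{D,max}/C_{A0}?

0.500

Evaluating C_D at t_opt = ln(k₂/k₁)/(k₂−k₁) gives C_{D,max}/C_{A0} = (k₁/k₂)^[k₂/(k₂−k₁)].
= (1.23/0.615)^(0.615/(0.615−1.23)) = (2.000)^(-1.000) = 0.5000.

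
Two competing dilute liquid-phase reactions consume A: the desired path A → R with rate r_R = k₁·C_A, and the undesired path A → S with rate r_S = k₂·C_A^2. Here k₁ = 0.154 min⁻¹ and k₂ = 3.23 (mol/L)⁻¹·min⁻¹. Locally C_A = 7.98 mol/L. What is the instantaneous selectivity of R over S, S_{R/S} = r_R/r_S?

0.00597

S_{R/S} = r_R/r_S = (k₁·C_A)/(k₂·C_A^2) = (k₁/k₂)·C_A⁻¹.
= (0.154×7.980) / (3.23×7.980^2) = 1.229/205.7 = 0.00597.
The undesired path is higher order in A, so low C_A (CSTR or dilute feed) favours R.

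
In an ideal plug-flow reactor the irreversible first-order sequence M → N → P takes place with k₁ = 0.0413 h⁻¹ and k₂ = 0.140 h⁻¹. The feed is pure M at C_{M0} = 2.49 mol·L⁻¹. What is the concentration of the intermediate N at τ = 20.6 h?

Solving the coupled first-order balances gives C_N(τ) = [k₁/(k₂−k₁)]·C_{M0}·(e^(−k₁τ) − e^(−k₂τ)).
e^(−k₁τ) = e^(−0.0413×20.6) = e^(−0.8508) = 0.4271; e^(−k₂τ) = e^(−2.884) = 0.05591.
C_N = 0.0413×2.49/(0.140−0.0413) × (0.4271−0.05591) = 1.042×0.3712 = 0.3867 mol·L⁻¹.

0.387 mol·L⁻¹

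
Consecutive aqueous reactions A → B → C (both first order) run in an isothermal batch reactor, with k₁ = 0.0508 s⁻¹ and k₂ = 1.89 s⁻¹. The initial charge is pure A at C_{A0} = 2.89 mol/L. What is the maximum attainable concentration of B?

0.0703 mol/L

Evaluating C_B at t_opt = ln(k₂/k₁)/(k₂−k₁) gives C_{B,max}/C_{A0} = (k₁/k₂)^[k₂/(k₂−k₁)].
= (0.0508/1.89)^(1.89/(1.89−0.0508)) = (0.02688)^(1.028) = 0.02432.
C_{B,max} = 0.02432×2.89 = 0.0703 mol/L.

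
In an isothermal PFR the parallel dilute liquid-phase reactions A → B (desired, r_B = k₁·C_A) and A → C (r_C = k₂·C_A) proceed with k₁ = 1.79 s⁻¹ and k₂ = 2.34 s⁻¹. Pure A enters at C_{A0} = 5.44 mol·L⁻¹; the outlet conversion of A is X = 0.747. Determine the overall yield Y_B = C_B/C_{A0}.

0.324

C_A = C_{A0}(1−X) = 1.376 mol·L⁻¹.
Both paths are first order in A, so the instantaneous fraction to B is constant: dC_B/d(−C_A) = k₁/(k₁+k₂) = 0.4334.
C_B = 0.4334·(C_{A0}−C_A) = 0.4334×4.064 = 1.76 mol·L⁻¹.
Y_B = C_B/C_{A0} = 1.761/5.44 = 0.324.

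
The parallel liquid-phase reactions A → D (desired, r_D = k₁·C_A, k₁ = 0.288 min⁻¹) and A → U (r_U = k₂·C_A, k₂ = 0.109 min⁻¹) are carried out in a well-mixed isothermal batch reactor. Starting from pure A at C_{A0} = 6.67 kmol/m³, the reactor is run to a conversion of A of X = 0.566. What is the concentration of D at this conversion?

2.74 kmol/m³

C_A = C_{A0}(1−X) = 2.895 kmol/m³.
Both paths are first order in A, so the instantaneous fraction to D is constant: dC_D/d(−C_A) = k₁/(k₁+k₂) = 0.7254.
C_D = 0.7254·(C_{A0}−C_A) = 0.7254×3.775 = 2.74 kmol/m³.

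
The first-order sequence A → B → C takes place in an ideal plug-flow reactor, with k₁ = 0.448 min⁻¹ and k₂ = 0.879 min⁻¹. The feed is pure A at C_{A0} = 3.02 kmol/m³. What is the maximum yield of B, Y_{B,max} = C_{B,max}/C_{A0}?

0.253

For a first-order series the maximum intermediate yield is C_{B,max}/C_{A0} = (k₁/k₂)^[k₂/(k₂−k₁)].
= (0.448/0.879)^(0.879/(0.879−0.448)) = (0.5097)^(2.039) = 0.2529.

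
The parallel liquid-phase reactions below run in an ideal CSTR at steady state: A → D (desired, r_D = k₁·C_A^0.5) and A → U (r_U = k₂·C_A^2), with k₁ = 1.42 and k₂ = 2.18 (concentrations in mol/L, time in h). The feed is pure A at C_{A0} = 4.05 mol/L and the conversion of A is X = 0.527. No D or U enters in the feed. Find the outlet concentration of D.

Exit C_A = C_{A0}(1−X) = 4.05×0.473 = 1.916 mol/L.
Rates in a CSTR are evaluated at the outlet concentration: r_D = 1.42×1.916^0.5 = 1.965, r_U = 2.18×1.916^2 = 8.000.
Fraction of consumed A going to D: r_D/(r_D+r_U) = 0.1972.
C_D = 0.1972·C_{A0}·X = 0.1972×4.05×0.527 = 0.421 mol/L.

0.421 mol/L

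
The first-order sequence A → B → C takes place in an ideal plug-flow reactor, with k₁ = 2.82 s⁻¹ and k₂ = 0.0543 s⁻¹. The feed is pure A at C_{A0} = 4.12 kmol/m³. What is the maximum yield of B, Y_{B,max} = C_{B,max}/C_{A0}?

0.925

For a first-order series the maximum intermediate yield is C_{B,max}/C_{A0} = (k₁/k₂)^[k₂/(k₂−k₁)].
= (2.82/0.0543)^(0.0543/(0.0543−2.82)) = (51.93)^(-0.01963) = 0.9254.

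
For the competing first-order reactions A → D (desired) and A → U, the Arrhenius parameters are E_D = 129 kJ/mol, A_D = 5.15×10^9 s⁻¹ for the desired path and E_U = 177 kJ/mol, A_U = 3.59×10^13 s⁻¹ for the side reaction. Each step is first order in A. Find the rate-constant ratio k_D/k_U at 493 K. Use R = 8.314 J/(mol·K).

17.5

With equal orders, S_{D/U} = k_D/k_U = (A_D/A_U)·exp[(E_U−E_D)/(RT)].
(E_U−E_D)/(RT) = (177−129)×10³/(8.314×493) = 48000/4099 = 11.71.
k_D/k_U = (5.15×10^9/3.59×10^13)·exp(11.71) = 1.435×10^-4 × 1.219×10^5 = 17.5.
Since E_D < E_U, lowering the temperature improves selectivity toward D.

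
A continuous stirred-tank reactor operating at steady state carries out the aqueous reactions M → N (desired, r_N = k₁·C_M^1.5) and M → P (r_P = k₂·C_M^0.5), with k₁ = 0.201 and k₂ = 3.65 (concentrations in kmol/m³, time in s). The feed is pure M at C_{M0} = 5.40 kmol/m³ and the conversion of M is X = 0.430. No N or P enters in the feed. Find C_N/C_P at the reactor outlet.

Exit C_M = C_{M0}(1−X) = 5.40×0.570 = 3.078 kmol/m³.
A CSTR operates uniformly at the exit composition, giving r_N = 1.085 and r_P = 6.404 (each k·C_M^n at C_M = 3.078).
Overall selectivity = C_N/C_P = r_Nτ/(r_Pτ) = r_N/r_P = 0.170.

0.170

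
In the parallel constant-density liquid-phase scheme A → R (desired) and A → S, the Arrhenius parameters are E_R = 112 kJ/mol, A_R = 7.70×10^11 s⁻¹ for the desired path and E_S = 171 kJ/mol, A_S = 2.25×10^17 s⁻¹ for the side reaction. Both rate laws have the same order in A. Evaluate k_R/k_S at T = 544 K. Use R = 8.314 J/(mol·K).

1.58

Since both paths have the same order in A, the concentration cancels and S_{R/S} = k_R/k_S = (A_R/A_S)·exp[(E_S−E_R)/(RT)].
(E_S−E_R)/(RT) = (171−112)×10³/(8.314×544) = 59000/4523 = 13.04.
k_R/k_S = (7.70×10^11/2.25×10^17)·exp(13.04) = 3.422×10^-6 × 4.628×10^5 = 1.58.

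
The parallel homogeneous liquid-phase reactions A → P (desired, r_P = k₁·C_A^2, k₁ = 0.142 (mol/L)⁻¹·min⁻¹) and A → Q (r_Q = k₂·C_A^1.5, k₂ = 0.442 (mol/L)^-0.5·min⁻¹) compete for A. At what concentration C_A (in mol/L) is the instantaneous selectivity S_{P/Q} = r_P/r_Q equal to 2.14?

S_{P/Q} = (k₁/k₂)·C_A^0.5 ⇒ C_A = (S·k₂/k₁)^(2).
= (2.14×0.442/0.142)^(2) = (6.661)^(2) = 44.4 mol/L.

44.4 mol/L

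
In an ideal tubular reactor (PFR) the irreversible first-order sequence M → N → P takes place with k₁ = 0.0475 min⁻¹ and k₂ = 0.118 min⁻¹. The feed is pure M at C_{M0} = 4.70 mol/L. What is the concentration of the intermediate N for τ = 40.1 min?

The intermediate concentration in a first-order A→B→C sequence is C_N = k₁C_{M0}(e^(−k₁τ) − e^(−k₂τ))/(k₂−k₁).
e^(−k₁τ) = e^(−0.0475×40.1) = e^(−1.905) = 0.1489; e^(−k₂τ) = e^(−4.732) = 0.008811.
C_N = 0.0475×4.70/(0.118−0.0475) × (0.1489−0.008811) = 3.167×0.1400 = 0.4435 mol/L.

0.443 mol/L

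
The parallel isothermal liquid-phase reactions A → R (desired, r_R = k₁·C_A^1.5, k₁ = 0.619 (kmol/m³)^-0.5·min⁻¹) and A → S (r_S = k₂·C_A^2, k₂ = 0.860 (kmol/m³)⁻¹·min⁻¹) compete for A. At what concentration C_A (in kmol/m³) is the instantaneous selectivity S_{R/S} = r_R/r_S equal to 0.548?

S_{R/S} = (k₁/k₂)·C_A^-0.5 ⇒ C_A = (S·k₂/k₁)^(-2).
= (0.548×0.860/0.619)^(-2) = (0.7614)^(-2) = 1.73 kmol/m³.

1.73 kmol/m³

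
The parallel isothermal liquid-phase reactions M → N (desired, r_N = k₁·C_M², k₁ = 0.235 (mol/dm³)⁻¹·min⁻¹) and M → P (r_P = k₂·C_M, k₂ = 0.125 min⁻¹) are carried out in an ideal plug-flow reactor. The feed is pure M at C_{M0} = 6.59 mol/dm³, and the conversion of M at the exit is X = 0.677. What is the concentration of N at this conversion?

C_M = C_{M0}(1−X) = 2.129 mol/dm³.
Along a PFR/batch, dC_P/dC_M = −r_P/(r_N+r_P) = −k₂/(k₂+k₁·C_M).
Integrating from C_{M0} to C_M: C_P = (0.125/0.235)·ln[(0.125+0.235·6.59)/(0.125+0.235·2.13)] = 0.5319·ln(1.674/0.6252) = 0.5238 mol/dm³.
Then C_N = (C_{M0}−C_M) − C_P = 4.461 − 0.5238 = 3.938 mol/dm³.

3.94 mol/dm³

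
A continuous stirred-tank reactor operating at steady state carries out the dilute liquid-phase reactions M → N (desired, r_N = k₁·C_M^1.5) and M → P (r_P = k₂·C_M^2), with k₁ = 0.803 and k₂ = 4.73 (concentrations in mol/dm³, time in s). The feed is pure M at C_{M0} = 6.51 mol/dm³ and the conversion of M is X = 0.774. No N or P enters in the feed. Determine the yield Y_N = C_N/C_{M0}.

0.0950

Exit C_M = C_{M0}(1−X) = 6.51×0.226 = 1.471 mol/dm³.
Rates in a CSTR are evaluated at the outlet concentration: r_N = 0.803×1.471^1.5 = 1.433, r_P = 4.73×1.471^2 = 10.24.
Fraction of consumed M going to N: r_N/(r_N+r_P) = 0.1228.
C_N = 0.1228·C_{M0}·X = 0.1228×6.51×0.774 = 0.619 mol/dm³; Y_N = C_N/C_{M0} = 0.0950.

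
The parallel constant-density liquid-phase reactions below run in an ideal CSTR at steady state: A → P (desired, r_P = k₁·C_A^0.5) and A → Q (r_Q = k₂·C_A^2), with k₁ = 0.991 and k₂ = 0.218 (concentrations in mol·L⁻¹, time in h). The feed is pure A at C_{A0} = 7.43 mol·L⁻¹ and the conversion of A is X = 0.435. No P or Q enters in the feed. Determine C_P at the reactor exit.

Exit C_A = C_{A0}(1−X) = 7.43×0.565 = 4.198 mol·L⁻¹.
In a CSTR the entire volume is at exit conditions, so r_P = 0.991×4.198^0.5 = 2.030 and r_Q = 0.218×4.198^2 = 3.842.
Fraction of consumed A going to P: r_P/(r_P+r_Q) = 0.3458.
C_P = 0.3458·C_{A0}·X = 0.3458×7.43×0.435 = 1.12 mol·L⁻¹.

1.12 mol·L⁻¹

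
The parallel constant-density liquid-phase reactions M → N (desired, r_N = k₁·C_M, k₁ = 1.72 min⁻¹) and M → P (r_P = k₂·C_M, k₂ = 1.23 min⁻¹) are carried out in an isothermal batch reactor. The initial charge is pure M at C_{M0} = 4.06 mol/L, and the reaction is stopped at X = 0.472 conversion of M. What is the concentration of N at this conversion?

C_M = C_{M0}(1−X) = 2.144 mol/L.
Both paths are first order in M, so the instantaneous fraction to N is constant: dC_N/d(−C_M) = k₁/(k₁+k₂) = 0.5831.
C_N = 0.5831·(C_{M0}−C_M) = 0.5831×1.916 = 1.12 mol/L.

1.12 mol/L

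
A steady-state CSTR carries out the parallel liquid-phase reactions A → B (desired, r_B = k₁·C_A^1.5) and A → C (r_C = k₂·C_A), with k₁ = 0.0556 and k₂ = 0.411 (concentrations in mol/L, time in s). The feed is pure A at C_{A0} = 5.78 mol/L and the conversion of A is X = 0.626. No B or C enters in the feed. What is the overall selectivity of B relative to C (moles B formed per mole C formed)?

Exit C_A = C_{A0}(1−X) = 5.78×0.374 = 2.162 mol/L.
A CSTR operates uniformly at the exit composition, giving r_B = 0.1767 and r_C = 0.8885 (each k·C_A^n at C_A = 2.162).
Overall selectivity = C_B/C_C = r_Bτ/(r_Cτ) = r_B/r_C = 0.199.

0.199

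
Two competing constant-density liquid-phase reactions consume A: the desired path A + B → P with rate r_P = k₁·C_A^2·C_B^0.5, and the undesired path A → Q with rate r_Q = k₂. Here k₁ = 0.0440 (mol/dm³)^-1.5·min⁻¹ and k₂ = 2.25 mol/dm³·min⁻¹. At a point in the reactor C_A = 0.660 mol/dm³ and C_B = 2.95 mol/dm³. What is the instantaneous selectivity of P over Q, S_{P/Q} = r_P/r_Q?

0.0146

S_{P/Q} = r_P/r_Q = (k₁·C_A^2·C_B^0.5)/(k₂) = (k₁/k₂)·C_A^2·C_B^0.5.
= (0.0440×0.6600^2×2.950^0.5) / (2.25) = 0.03292/2.250 = 0.0146.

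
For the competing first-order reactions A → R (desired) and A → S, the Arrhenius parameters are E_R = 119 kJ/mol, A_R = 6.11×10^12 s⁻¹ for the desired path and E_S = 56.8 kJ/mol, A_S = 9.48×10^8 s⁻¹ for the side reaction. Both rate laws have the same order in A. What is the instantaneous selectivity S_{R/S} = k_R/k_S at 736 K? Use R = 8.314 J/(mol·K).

k_R/k_S = (A_R/A_S)·exp[−(E_R−E_S)/(RT)] = (A_R/A_S)·exp[(E_S−E_R)/(RT)].
(E_S−E_R)/(RT) = (56.8−119)×10³/(8.314×736) = -62200/6119 = -10.16.
k_R/k_S = (6.11×10^12/9.48×10^8)·exp(-10.16) = 6445 × 3.850×10^-5 = 0.248.

0.248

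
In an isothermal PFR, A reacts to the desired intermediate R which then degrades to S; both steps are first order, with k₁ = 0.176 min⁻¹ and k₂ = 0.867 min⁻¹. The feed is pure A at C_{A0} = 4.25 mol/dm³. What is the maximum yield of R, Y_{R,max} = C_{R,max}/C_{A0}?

0.135

Evaluating C_R at τ_opt = ln(k₂/k₁)/(k₂−k₁) gives C_{R,max}/C_{A0} = (k₁/k₂)^[k₂/(k₂−k₁)].
= (0.176/0.867)^(0.867/(0.867−0.176)) = (0.2030)^(1.255) = 0.1352.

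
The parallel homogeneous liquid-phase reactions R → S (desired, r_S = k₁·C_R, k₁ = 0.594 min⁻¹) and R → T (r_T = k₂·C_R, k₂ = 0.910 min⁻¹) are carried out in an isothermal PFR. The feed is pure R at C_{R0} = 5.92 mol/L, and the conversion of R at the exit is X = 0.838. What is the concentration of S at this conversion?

1.96 mol/L

C_R = C_{R0}(1−X) = 0.9590 mol/L.
Both paths are first order in R, so the instantaneous fraction to S is constant: dC_S/d(−C_R) = k₁/(k₁+k₂) = 0.3949.
C_S = 0.3949·(C_{R0}−C_R) = 0.3949×4.961 = 1.96 mol/L.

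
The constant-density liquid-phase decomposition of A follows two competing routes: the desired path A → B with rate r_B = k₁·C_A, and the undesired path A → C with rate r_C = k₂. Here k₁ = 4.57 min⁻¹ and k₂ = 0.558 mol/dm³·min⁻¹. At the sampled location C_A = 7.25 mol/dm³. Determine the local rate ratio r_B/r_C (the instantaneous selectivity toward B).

S_{B/C} = r_B/r_C = (k₁·C_A)/(k₂) = (k₁/k₂)·C_A.
= (4.57×7.250) / (0.558) = 33.13/0.5580 = 59.4.

59.4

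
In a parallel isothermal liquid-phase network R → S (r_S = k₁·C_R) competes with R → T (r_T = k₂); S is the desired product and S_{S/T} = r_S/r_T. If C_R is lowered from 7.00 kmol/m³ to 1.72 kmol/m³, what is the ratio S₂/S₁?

S_{S/T} = (k₁/k₂)·C_R, so S₂/S₁ = (C_{R,2}/C_{R,1}).
= 1.72/7.00 = 0.246.
Selectivity toward S falls as C_R falls — high-concentration operation is favoured.

0.246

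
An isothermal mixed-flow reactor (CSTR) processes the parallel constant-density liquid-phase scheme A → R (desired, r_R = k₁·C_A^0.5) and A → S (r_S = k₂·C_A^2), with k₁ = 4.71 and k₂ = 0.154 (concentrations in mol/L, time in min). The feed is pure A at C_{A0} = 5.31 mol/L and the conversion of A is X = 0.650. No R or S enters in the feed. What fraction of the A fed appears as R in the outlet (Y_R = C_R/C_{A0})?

0.600

Exit C_A = C_{A0}(1−X) = 5.31×0.350 = 1.858 mol/L.
Rates in a CSTR are evaluated at the outlet concentration: r_R = 4.71×1.858^0.5 = 6.421, r_S = 0.154×1.858^2 = 0.5319.
Fraction of consumed A going to R: r_R/(r_R+r_S) = 0.9235.
C_R = 0.9235·C_{A0}·X = 0.9235×5.31×0.650 = 3.19 mol/L; Y_R = C_R/C_{A0} = 0.600.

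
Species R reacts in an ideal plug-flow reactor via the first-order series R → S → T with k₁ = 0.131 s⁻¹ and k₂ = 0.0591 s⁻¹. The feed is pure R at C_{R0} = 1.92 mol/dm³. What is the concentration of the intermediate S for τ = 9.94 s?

0.993 mol/dm³

The intermediate concentration in a first-order A→B→C sequence is C_S = k₁C_{R0}(e^(−k₁τ) − e^(−k₂τ))/(k₂−k₁).
e^(−k₁τ) = e^(−0.131×9.94) = e^(−1.302) = 0.2719; e^(−k₂τ) = e^(−0.5875) = 0.5557.
C_S = 0.131×1.92/(0.0591−0.131) × (0.2719−0.5557) = (-3.498)×(-0.2838) = 0.9928 mol/dm³.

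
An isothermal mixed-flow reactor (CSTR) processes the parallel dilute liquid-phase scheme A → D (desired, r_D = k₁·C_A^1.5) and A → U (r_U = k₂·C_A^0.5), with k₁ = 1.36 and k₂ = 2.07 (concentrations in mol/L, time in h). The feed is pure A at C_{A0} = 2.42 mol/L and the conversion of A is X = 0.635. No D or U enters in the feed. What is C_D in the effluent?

0.564 mol/L

Exit C_A = C_{A0}(1−X) = 2.42×0.365 = 0.8833 mol/L.
A CSTR operates uniformly at the exit composition, giving r_D = 1.129 and r_U = 1.945 (each k·C_A^n at C_A = 0.8833).
Fraction of consumed A going to D: r_D/(r_D+r_U) = 0.3672.
C_D = 0.3672·C_{A0}·X = 0.3672×2.42×0.635 = 0.564 mol/L.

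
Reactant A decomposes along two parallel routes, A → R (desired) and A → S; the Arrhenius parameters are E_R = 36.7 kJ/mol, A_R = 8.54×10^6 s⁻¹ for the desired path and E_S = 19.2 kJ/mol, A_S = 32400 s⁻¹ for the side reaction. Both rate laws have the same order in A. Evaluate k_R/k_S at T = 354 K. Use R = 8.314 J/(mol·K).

k_R/k_S = (A_R/A_S)·exp[−(E_R−E_S)/(RT)] = (A_R/A_S)·exp[(E_S−E_R)/(RT)].
(E_S−E_R)/(RT) = (19.2−36.7)×10³/(8.314×354) = -17500/2943 = -5.946.
k_R/k_S = (8.54×10^6/32400)·exp(-5.946) = 263.6 × 0.002616 = 0.690.
Since E_R > E_S, raising the temperature improves selectivity toward R.

0.690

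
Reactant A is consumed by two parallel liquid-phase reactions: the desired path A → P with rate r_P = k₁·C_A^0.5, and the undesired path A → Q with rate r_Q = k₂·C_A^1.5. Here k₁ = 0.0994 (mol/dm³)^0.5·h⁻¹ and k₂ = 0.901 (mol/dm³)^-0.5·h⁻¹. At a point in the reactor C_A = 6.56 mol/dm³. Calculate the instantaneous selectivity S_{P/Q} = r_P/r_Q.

0.0168

S_{P/Q} = r_P/r_Q = (k₁·C_A^0.5)/(k₂·C_A^1.5) = (k₁/k₂)·C_A⁻¹.
= (0.0994×6.560^0.5) / (0.901×6.560^1.5) = 0.2546/15.14 = 0.0168.
The undesired path is higher order in A, so low C_A (CSTR or dilute feed) favours P.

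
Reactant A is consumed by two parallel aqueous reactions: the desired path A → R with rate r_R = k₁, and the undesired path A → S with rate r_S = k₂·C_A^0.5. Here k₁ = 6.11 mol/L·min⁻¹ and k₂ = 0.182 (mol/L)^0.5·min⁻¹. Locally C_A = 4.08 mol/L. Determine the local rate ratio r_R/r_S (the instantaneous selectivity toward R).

S_{R/S} = r_R/r_S = (k₁)/(k₂·C_A^0.5) = (k₁/k₂)·C_A^-0.5.
= (6.11) / (0.182×4.080^0.5) = 6.110/0.3676 = 16.6.
The undesired path is higher order in A, so low C_A (CSTR or dilute feed) favours R.

16.6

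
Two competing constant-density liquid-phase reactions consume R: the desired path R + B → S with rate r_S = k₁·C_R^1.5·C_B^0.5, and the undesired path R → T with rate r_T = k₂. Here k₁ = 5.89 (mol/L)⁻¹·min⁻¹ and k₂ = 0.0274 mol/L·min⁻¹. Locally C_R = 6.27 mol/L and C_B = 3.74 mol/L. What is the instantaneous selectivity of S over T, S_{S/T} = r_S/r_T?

6527

S_{S/T} = r_S/r_T = (k₁·C_R^1.5·C_B^0.5)/(k₂) = (k₁/k₂)·C_R^1.5·C_B^0.5.
= (5.89×6.270^1.5×3.740^0.5) / (0.0274) = 178.8/0.02740 = 6527.
Since the desired path is higher order in R, keeping C_R high (PFR or concentrated feed) favours S.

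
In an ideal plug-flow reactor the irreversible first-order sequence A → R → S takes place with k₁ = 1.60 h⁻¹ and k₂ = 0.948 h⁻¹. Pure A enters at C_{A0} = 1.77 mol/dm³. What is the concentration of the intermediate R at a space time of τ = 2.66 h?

The intermediate concentration in a first-order A→B→C sequence is C_R = k₁C_{A0}(e^(−k₁τ) − e^(−k₂τ))/(k₂−k₁).
e^(−k₁τ) = e^(−1.60×2.66) = e^(−4.256) = 0.01418; e^(−k₂τ) = e^(−2.522) = 0.08032.
C_R = 1.60×1.77/(0.948−1.60) × (0.01418−0.08032) = (-4.344)×(-0.06615) = 0.2873 mol/dm³.

0.287 mol/dm³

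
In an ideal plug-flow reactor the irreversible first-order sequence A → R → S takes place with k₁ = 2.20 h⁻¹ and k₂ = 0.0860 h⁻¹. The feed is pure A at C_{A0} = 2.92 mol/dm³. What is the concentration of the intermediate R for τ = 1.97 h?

For first-order series with pure A initially, C_R(τ) = k₁C_{A0}/(k₂−k₁)·(e^(−k₁τ) − e^(−k₂τ)).
e^(−k₁τ) = e^(−2.20×1.97) = e^(−4.334) = 0.01311; e^(−k₂τ) = e^(−0.1694) = 0.8442.
C_R = 2.20×2.92/(0.0860−2.20) × (0.01311−0.8442) = (-3.039)×(-0.8310) = 2.525 mol/dm³.

2.53 mol/dm³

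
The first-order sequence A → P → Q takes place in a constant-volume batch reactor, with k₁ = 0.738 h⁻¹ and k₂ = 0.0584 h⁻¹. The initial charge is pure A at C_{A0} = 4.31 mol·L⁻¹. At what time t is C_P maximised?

Setting dC_P/dt = 0 gives t_opt = ln(k₂/k₁)/(k₂−k₁).
= ln(0.0584/0.738)/(0.0584−0.738) = ln(0.07913)/-0.6796 = -2.537/-0.6796 = 3.73 h.

3.73 h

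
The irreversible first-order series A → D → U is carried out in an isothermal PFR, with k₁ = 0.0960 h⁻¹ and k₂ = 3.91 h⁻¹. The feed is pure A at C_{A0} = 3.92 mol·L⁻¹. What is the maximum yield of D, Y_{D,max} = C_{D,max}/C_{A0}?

0.0224

For a first-order series the maximum intermediate yield is C_{D,max}/C_{A0} = (k₁/k₂)^[k₂/(k₂−k₁)].
= (0.0960/3.91)^(3.91/(3.91−0.0960)) = (0.02455)^(1.025) = 0.02237.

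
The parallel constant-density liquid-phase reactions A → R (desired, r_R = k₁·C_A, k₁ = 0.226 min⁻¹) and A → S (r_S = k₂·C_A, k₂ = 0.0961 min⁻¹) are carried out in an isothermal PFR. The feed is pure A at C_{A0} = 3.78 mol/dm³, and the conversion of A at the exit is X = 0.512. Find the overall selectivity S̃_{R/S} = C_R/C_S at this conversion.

C_A = C_{A0}(1−X) = 1.845 mol/dm³.
Both paths are first order in A, so the instantaneous fraction to R is constant: dC_R/d(−C_A) = k₁/(k₁+k₂) = 0.7016.
C_R = 0.7016·(C_{A0}−C_A) = 0.7016×1.935 = 1.36 mol/dm³.
C_S = (C_{A0}−C_A)−C_R = 0.5774 mol/dm³; S̃_{R/S} = 1.358/0.5774 = 2.35.

2.35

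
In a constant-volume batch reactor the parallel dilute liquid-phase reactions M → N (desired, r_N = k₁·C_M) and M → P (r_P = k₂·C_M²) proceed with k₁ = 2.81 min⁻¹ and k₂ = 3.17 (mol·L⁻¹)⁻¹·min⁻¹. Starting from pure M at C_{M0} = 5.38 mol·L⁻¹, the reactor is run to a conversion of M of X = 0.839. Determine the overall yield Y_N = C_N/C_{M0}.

C_M = C_{M0}(1−X) = 0.8662 mol·L⁻¹.
Along a PFR/batch, dC_N/dC_M = −r_N/(r_N+r_P) = −k₁/(k₁+k₂·C_M).
Integrating from C_{M0} to C_M: C_N = (2.81/3.17)·ln[(2.81+3.17·5.38)/(2.81+3.17·0.866)] = 0.8864·ln(19.86/5.556) = 1.129 mol·L⁻¹.
Y_N = C_N/C_{M0} = 1.129/5.38 = 0.210.

0.210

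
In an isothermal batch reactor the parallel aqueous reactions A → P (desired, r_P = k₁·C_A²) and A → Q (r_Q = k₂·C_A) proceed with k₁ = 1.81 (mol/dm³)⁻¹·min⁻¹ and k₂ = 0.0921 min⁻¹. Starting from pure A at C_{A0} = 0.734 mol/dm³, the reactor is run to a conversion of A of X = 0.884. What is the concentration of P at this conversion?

C_A = C_{A0}(1−X) = 0.08514 mol/dm³.
Along a PFR/batch, dC_Q/dC_A = −r_Q/(r_P+r_Q) = −k₂/(k₂+k₁·C_A).
Integrating from C_{A0} to C_A: C_Q = (0.0921/1.81)·ln[(0.0921+1.81·0.734)/(0.0921+1.81·0.0851)] = 0.05088·ln(1.421/0.2462) = 0.08918 mol/dm³.
Then C_P = (C_{A0}−C_A) − C_Q = 0.6489 − 0.08918 = 0.5597 mol/dm³.

0.560 mol/dm³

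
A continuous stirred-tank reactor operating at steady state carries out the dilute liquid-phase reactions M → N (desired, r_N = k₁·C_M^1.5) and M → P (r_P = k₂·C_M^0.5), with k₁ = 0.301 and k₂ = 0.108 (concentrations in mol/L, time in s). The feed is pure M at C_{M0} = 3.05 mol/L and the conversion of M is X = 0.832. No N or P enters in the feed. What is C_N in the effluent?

1.49 mol/L

Exit C_M = C_{M0}(1−X) = 3.05×0.168 = 0.5124 mol/L.
Rates in a CSTR are evaluated at the outlet concentration: r_N = 0.301×0.5124^1.5 = 0.1104, r_P = 0.108×0.5124^0.5 = 0.07731.
Fraction of consumed M going to N: r_N/(r_N+r_P) = 0.5882.
C_N = 0.5882·C_{M0}·X = 0.5882×3.05×0.832 = 1.49 mol/L.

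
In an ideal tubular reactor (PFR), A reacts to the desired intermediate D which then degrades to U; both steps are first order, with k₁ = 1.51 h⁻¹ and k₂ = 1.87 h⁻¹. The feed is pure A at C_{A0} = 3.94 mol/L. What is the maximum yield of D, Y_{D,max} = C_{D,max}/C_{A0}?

0.329

Evaluating C_D at τ_opt = ln(k₂/k₁)/(k₂−k₁) gives C_{D,max}/C_{A0} = (k₁/k₂)^[k₂/(k₂−k₁)].
= (1.51/1.87)^(1.87/(1.87−1.51)) = (0.8075)^(5.194) = 0.3293.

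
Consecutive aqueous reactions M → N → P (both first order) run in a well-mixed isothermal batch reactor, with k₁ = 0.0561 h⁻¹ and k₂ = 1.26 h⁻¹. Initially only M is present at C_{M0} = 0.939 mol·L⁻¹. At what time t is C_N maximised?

2.58 h

The intermediate peaks when r₁ = r₂, i.e. k₁e^(−k₁t) = k₂e^(−k₂t), giving t_opt = ln(k₂/k₁)/(k₂−k₁).
= ln(1.26/0.0561)/(1.26−0.0561) = ln(22.46)/1.204 = 3.112/1.204 = 2.58 h.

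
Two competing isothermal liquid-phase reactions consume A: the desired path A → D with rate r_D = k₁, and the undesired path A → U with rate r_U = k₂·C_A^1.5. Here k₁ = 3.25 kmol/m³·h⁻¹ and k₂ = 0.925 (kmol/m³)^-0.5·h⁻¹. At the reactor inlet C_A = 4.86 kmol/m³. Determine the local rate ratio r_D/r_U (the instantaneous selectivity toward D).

0.328

S_{D/U} = r_D/r_U = (k₁)/(k₂·C_A^1.5) = (k₁/k₂)·C_A^-1.5.
= (3.25) / (0.925×4.860^1.5) = 3.250/9.911 = 0.328.
The undesired path is higher order in A, so low C_A (CSTR or dilute feed) favours D.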